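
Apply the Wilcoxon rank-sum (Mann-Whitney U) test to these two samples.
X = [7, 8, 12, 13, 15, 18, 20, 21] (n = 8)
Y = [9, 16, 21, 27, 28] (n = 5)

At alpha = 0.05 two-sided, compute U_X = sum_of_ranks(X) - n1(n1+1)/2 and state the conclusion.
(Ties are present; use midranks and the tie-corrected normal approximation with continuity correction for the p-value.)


Step 1: Combine and sort all 13 observations; assign midranks.
sorted (value, group): (7,X), (8,X), (9,Y), (12,X), (13,X), (15,X), (16,Y), (18,X), (20,X), (21,X), (21,Y), (27,Y), (28,Y)
ranks: 7->1, 8->2, 9->3, 12->4, 13->5, 15->6, 16->7, 18->8, 20->9, 21->10.5, 21->10.5, 27->12, 28->13
Step 2: Rank sum for X: R1 = 1 + 2 + 4 + 5 + 6 + 8 + 9 + 10.5 = 45.5.
Step 3: U_X = R1 - n1(n1+1)/2 = 45.5 - 8*9/2 = 45.5 - 36 = 9.5.
       U_Y = n1*n2 - U_X = 40 - 9.5 = 30.5.
Step 4: Ties are present, so use the tie-corrected normal approximation (with continuity correction) for the p-value.
Step 5: p-value = 0.142685; compare to alpha = 0.05. fail to reject H0.

U_X = 9.5, p = 0.142685, fail to reject H0 at alpha = 0.05.


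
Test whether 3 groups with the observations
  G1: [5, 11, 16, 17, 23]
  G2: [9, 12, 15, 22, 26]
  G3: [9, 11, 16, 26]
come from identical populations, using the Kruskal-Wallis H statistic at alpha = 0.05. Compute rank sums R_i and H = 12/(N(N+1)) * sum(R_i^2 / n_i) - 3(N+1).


Step 1: Combine all N = 14 observations and assign midranks.
sorted (value, group, rank): (5,G1,1), (9,G2,2.5), (9,G3,2.5), (11,G1,4.5), (11,G3,4.5), (12,G2,6), (15,G2,7), (16,G1,8.5), (16,G3,8.5), (17,G1,10), (22,G2,11), (23,G1,12), (26,G2,13.5), (26,G3,13.5)
Step 2: Sum ranks within each group.
R_1 = 36 (n_1 = 5)
R_2 = 40 (n_2 = 5)
R_3 = 29 (n_3 = 4)
Step 3: H = 12/(N(N+1)) * sum(R_i^2/n_i) - 3(N+1)
     = 12/(14*15) * (36^2/5 + 40^2/5 + 29^2/4) - 3*15
     = 0.057143 * 789.45 - 45
     = 0.111429.
Step 4: Ties present; correction factor C = 1 - 24/(14^3 - 14) = 0.991209. Corrected H = 0.111429 / 0.991209 = 0.112417.
Step 5: Under H0, H ~ chi^2(2); p-value = 0.945342.
Step 6: alpha = 0.05. fail to reject H0.

H = 0.1124, df = 2, p = 0.945342, fail to reject H0.


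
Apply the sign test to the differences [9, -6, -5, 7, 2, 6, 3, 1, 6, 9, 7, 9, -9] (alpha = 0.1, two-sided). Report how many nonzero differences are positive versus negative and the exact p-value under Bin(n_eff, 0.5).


Step 1: Discard zero differences. Original n = 13; n_eff = number of nonzero differences = 13.
Nonzero differences (with sign): +9, -6, -5, +7, +2, +6, +3, +1, +6, +9, +7, +9, -9
Step 2: Count signs: positive = 10, negative = 3.
Step 3: Under H0: P(positive) = 0.5, so the number of positives S ~ Bin(13, 0.5).
Step 4: Two-sided exact p-value = sum of Bin(13,0.5) probabilities at or below the observed probability = 0.092285.
Step 5: alpha = 0.1. reject H0.

n_eff = 13, pos = 10, neg = 3, p = 0.092285, reject H0.


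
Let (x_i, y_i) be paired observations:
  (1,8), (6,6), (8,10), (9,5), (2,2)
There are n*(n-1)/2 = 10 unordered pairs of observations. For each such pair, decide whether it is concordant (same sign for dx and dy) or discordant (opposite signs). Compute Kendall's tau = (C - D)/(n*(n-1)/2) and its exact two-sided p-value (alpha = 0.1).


Step 1: Enumerate the 10 unordered pairs (i,j) with i<j and classify each by sign(x_j-x_i) * sign(y_j-y_i).
  (1,2):dx=+5,dy=-2->D; (1,3):dx=+7,dy=+2->C; (1,4):dx=+8,dy=-3->D; (1,5):dx=+1,dy=-6->D
  (2,3):dx=+2,dy=+4->C; (2,4):dx=+3,dy=-1->D; (2,5):dx=-4,dy=-4->C; (3,4):dx=+1,dy=-5->D
  (3,5):dx=-6,dy=-8->C; (4,5):dx=-7,dy=-3->C
Step 2: C = 5, D = 5, total pairs = 10.
Step 3: tau = (C - D)/(n(n-1)/2) = (5 - 5)/10 = 0.000000.
Step 4: Exact two-sided p-value (enumerate n! = 120 permutations of y under H0): p = 1.000000.
Step 5: alpha = 0.1. fail to reject H0.

tau_b = 0.0000 (C=5, D=5), p = 1.000000, fail to reject H0.


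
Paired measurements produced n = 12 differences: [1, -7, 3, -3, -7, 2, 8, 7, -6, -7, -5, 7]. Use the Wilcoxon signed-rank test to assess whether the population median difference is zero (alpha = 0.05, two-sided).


Step 1: Drop any zero differences (none here) and take |d_i|.
|d| = [1, 7, 3, 3, 7, 2, 8, 7, 6, 7, 5, 7]
Step 2: Midrank |d_i| (ties get averaged ranks).
ranks: |1|->1, |7|->9, |3|->3.5, |3|->3.5, |7|->9, |2|->2, |8|->12, |7|->9, |6|->6, |7|->9, |5|->5, |7|->9
Step 3: Attach original signs; sum ranks with positive sign and with negative sign.
W+ = 1 + 3.5 + 2 + 12 + 9 + 9 = 36.5
W- = 9 + 3.5 + 9 + 6 + 9 + 5 = 41.5
(Check: W+ + W- = 78 should equal n(n+1)/2 = 78.)
Step 4: Test statistic W = min(W+, W-) = 36.5.
Step 5: Ties in |d|, so use the tie-corrected normal approximation.
        E[W] = n(n+1)/4 = 12*13/4 = 39.
        Tie groups: |d|=3 (t=2), |d|=7 (t=5); sum(t^3 - t) = 126.
        Var[W] = n(n+1)(2n+1)/24 - sum(t^3-t)/48 = 3900/24 - 126/48 = 159.875.
        z = (W - E[W]) / sqrt(Var[W]) = (36.5 - 39) / 12.6442 = -0.1977.
        Two-sided p = 2*Phi(z) = 0.843264.
Step 6: alpha = 0.05. fail to reject H0.

W+ = 36.5, W- = 41.5, W = min = 36.5, p = 0.843264, fail to reject H0.


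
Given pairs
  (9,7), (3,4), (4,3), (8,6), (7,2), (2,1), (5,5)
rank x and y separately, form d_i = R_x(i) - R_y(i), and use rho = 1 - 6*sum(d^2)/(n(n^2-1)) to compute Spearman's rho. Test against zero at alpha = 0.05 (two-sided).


Step 1: Rank x and y separately (midranks; no ties here).
rank(x): 9->7, 3->2, 4->3, 8->6, 7->5, 2->1, 5->4
rank(y): 7->7, 4->4, 3->3, 6->6, 2->2, 1->1, 5->5
Step 2: d_i = R_x(i) - R_y(i); compute d_i^2.
  (7-7)^2=0, (2-4)^2=4, (3-3)^2=0, (6-6)^2=0, (5-2)^2=9, (1-1)^2=0, (4-5)^2=1
sum(d^2) = 14.
Step 3: rho = 1 - 6*14 / (7*(7^2 - 1)) = 1 - 84/336 = 0.750000.
Step 4: Under H0, t = rho * sqrt((n-2)/(1-rho^2)) = 2.5355 ~ t(5).
Step 5: Two-sided p-value from the t-distribution with 5 df = 0.052181.
Step 6: alpha = 0.05. fail to reject H0.

rho = 0.7500, p = 0.052181, fail to reject H0 at alpha = 0.05.


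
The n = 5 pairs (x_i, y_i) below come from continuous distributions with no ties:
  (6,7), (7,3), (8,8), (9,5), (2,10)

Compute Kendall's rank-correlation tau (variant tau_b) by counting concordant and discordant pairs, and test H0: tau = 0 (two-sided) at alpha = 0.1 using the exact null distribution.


Step 1: Enumerate the 10 unordered pairs (i,j) with i<j and classify each by sign(x_j-x_i) * sign(y_j-y_i).
  (1,2):dx=+1,dy=-4->D; (1,3):dx=+2,dy=+1->C; (1,4):dx=+3,dy=-2->D; (1,5):dx=-4,dy=+3->D
  (2,3):dx=+1,dy=+5->C; (2,4):dx=+2,dy=+2->C; (2,5):dx=-5,dy=+7->D; (3,4):dx=+1,dy=-3->D
  (3,5):dx=-6,dy=+2->D; (4,5):dx=-7,dy=+5->D
Step 2: C = 3, D = 7, total pairs = 10.
Step 3: tau = (C - D)/(n(n-1)/2) = (3 - 7)/10 = -0.400000.
Step 4: Exact two-sided p-value (enumerate n! = 120 permutations of y under H0): p = 0.483333.
Step 5: alpha = 0.1. fail to reject H0.

tau_b = -0.4000 (C=3, D=7), p = 0.483333, fail to reject H0.


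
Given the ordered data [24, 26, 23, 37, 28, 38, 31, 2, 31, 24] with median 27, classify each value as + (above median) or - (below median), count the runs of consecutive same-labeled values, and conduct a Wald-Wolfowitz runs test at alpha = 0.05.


Step 1: Compute median = 27; label A = above, B = below.
Labels in order: BBBAAAABAB  (n_A = 5, n_B = 5)
Step 2: Count runs R = 5.
Step 3: Under H0 (random ordering), E[R] = 2*n_A*n_B/(n_A+n_B) + 1 = 2*5*5/10 + 1 = 6.0000.
        Var[R] = 2*n_A*n_B*(2*n_A*n_B - n_A - n_B) / ((n_A+n_B)^2 * (n_A+n_B-1)) = 2000/900 = 2.2222.
        SD[R] = 1.4907.
Step 4: Continuity-corrected z = (R + 0.5 - E[R]) / SD[R] = (5 + 0.5 - 6.0000) / 1.4907 = -0.3354.
Step 5: Two-sided p-value via normal approximation = 2*(1 - Phi(|z|)) = 0.737316.
Step 6: alpha = 0.05. fail to reject H0.

R = 5, z = -0.3354, p = 0.737316, fail to reject H0.


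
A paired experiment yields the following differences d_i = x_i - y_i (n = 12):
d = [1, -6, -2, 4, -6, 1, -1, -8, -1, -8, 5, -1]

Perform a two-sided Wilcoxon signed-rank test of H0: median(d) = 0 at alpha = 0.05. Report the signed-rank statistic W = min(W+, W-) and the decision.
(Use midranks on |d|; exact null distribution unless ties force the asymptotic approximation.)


Step 1: Drop any zero differences (none here) and take |d_i|.
|d| = [1, 6, 2, 4, 6, 1, 1, 8, 1, 8, 5, 1]
Step 2: Midrank |d_i| (ties get averaged ranks).
ranks: |1|->3, |6|->9.5, |2|->6, |4|->7, |6|->9.5, |1|->3, |1|->3, |8|->11.5, |1|->3, |8|->11.5, |5|->8, |1|->3
Step 3: Attach original signs; sum ranks with positive sign and with negative sign.
W+ = 3 + 7 + 3 + 8 = 21
W- = 9.5 + 6 + 9.5 + 3 + 11.5 + 3 + 11.5 + 3 = 57
(Check: W+ + W- = 78 should equal n(n+1)/2 = 78.)
Step 4: Test statistic W = min(W+, W-) = 21.
Step 5: Ties in |d|, so use the tie-corrected normal approximation.
        E[W] = n(n+1)/4 = 12*13/4 = 39.
        Tie groups: |d|=1 (t=5), |d|=6 (t=2), |d|=8 (t=2); sum(t^3 - t) = 132.
        Var[W] = n(n+1)(2n+1)/24 - sum(t^3-t)/48 = 3900/24 - 132/48 = 159.75.
        z = (W - E[W]) / sqrt(Var[W]) = (21 - 39) / 12.6392 = -1.4241.
        Two-sided p = 2*Phi(z) = 0.154407.
Step 6: alpha = 0.05. fail to reject H0.

W+ = 21, W- = 57, W = min = 21, p = 0.154407, fail to reject H0.


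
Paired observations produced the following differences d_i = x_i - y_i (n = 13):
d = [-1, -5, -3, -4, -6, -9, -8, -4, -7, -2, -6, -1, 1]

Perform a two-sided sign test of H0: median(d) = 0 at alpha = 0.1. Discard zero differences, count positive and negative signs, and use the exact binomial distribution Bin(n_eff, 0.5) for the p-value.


Step 1: Discard zero differences. Original n = 13; n_eff = number of nonzero differences = 13.
Nonzero differences (with sign): -1, -5, -3, -4, -6, -9, -8, -4, -7, -2, -6, -1, +1
Step 2: Count signs: positive = 1, negative = 12.
Step 3: Under H0: P(positive) = 0.5, so the number of positives S ~ Bin(13, 0.5).
Step 4: Two-sided exact p-value = sum of Bin(13,0.5) probabilities at or below the observed probability = 0.003418.
Step 5: alpha = 0.1. reject H0.

n_eff = 13, pos = 1, neg = 12, p = 0.003418, reject H0.


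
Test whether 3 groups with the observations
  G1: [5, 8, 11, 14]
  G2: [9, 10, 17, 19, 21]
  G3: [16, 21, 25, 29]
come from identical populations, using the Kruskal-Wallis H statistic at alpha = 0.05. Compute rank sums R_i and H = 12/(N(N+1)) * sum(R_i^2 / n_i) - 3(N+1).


Step 1: Combine all N = 13 observations and assign midranks.
sorted (value, group, rank): (5,G1,1), (8,G1,2), (9,G2,3), (10,G2,4), (11,G1,5), (14,G1,6), (16,G3,7), (17,G2,8), (19,G2,9), (21,G2,10.5), (21,G3,10.5), (25,G3,12), (29,G3,13)
Step 2: Sum ranks within each group.
R_1 = 14 (n_1 = 4)
R_2 = 34.5 (n_2 = 5)
R_3 = 42.5 (n_3 = 4)
Step 3: H = 12/(N(N+1)) * sum(R_i^2/n_i) - 3(N+1)
     = 12/(13*14) * (14^2/4 + 34.5^2/5 + 42.5^2/4) - 3*14
     = 0.065934 * 738.612 - 42
     = 6.699725.
Step 4: Ties present; correction factor C = 1 - 6/(13^3 - 13) = 0.997253. Corrected H = 6.699725 / 0.997253 = 6.718182.
Step 5: Under H0, H ~ chi^2(2); p-value = 0.034767.
Step 6: alpha = 0.05. reject H0.

H = 6.7182, df = 2, p = 0.034767, reject H0.


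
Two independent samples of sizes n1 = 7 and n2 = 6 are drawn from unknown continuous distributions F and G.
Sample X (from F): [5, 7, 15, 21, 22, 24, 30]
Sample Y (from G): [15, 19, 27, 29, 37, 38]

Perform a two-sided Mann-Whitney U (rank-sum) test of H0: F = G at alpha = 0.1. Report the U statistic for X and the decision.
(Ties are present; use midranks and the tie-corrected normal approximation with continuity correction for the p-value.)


Step 1: Combine and sort all 13 observations; assign midranks.
sorted (value, group): (5,X), (7,X), (15,X), (15,Y), (19,Y), (21,X), (22,X), (24,X), (27,Y), (29,Y), (30,X), (37,Y), (38,Y)
ranks: 5->1, 7->2, 15->3.5, 15->3.5, 19->5, 21->6, 22->7, 24->8, 27->9, 29->10, 30->11, 37->12, 38->13
Step 2: Rank sum for X: R1 = 1 + 2 + 3.5 + 6 + 7 + 8 + 11 = 38.5.
Step 3: U_X = R1 - n1(n1+1)/2 = 38.5 - 7*8/2 = 38.5 - 28 = 10.5.
       U_Y = n1*n2 - U_X = 42 - 10.5 = 31.5.
Step 4: Ties are present, so use the tie-corrected normal approximation (with continuity correction) for the p-value.
Step 5: p-value = 0.152563; compare to alpha = 0.1. fail to reject H0.

U_X = 10.5, p = 0.152563, fail to reject H0 at alpha = 0.1.


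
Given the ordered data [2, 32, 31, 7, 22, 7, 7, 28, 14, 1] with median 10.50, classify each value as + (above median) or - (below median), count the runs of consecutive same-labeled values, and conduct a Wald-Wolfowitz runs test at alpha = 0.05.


Step 1: Compute median = 10.50; label A = above, B = below.
Labels in order: BAABABBAAB  (n_A = 5, n_B = 5)
Step 2: Count runs R = 7.
Step 3: Under H0 (random ordering), E[R] = 2*n_A*n_B/(n_A+n_B) + 1 = 2*5*5/10 + 1 = 6.0000.
        Var[R] = 2*n_A*n_B*(2*n_A*n_B - n_A - n_B) / ((n_A+n_B)^2 * (n_A+n_B-1)) = 2000/900 = 2.2222.
        SD[R] = 1.4907.
Step 4: Continuity-corrected z = (R - 0.5 - E[R]) / SD[R] = (7 - 0.5 - 6.0000) / 1.4907 = 0.3354.
Step 5: Two-sided p-value via normal approximation = 2*(1 - Phi(|z|)) = 0.737316.
Step 6: alpha = 0.05. fail to reject H0.

R = 7, z = 0.3354, p = 0.737316, fail to reject H0.


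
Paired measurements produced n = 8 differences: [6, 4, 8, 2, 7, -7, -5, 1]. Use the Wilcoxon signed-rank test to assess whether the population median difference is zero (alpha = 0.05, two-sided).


Step 1: Drop any zero differences (none here) and take |d_i|.
|d| = [6, 4, 8, 2, 7, 7, 5, 1]
Step 2: Midrank |d_i| (ties get averaged ranks).
ranks: |6|->5, |4|->3, |8|->8, |2|->2, |7|->6.5, |7|->6.5, |5|->4, |1|->1
Step 3: Attach original signs; sum ranks with positive sign and with negative sign.
W+ = 5 + 3 + 8 + 2 + 6.5 + 1 = 25.5
W- = 6.5 + 4 = 10.5
(Check: W+ + W- = 36 should equal n(n+1)/2 = 36.)
Step 4: Test statistic W = min(W+, W-) = 10.5.
Step 5: Ties in |d|, so use the tie-corrected normal approximation.
        E[W] = n(n+1)/4 = 8*9/4 = 18.
        Tie groups: |d|=7 (t=2); sum(t^3 - t) = 6.
        Var[W] = n(n+1)(2n+1)/24 - sum(t^3-t)/48 = 1224/24 - 6/48 = 50.875.
        z = (W - E[W]) / sqrt(Var[W]) = (10.5 - 18) / 7.1327 = -1.0515.
        Two-sided p = 2*Phi(z) = 0.293029.
Step 6: alpha = 0.05. fail to reject H0.

W+ = 25.5, W- = 10.5, W = min = 10.5, p = 0.293029, fail to reject H0.


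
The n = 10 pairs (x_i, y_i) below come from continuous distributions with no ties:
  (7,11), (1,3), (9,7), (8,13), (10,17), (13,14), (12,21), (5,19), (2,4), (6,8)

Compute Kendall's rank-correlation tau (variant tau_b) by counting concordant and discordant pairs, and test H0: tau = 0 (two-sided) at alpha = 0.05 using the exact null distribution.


Step 1: Enumerate the 45 unordered pairs (i,j) with i<j and classify each by sign(x_j-x_i) * sign(y_j-y_i).
  (1,2):dx=-6,dy=-8->C; (1,3):dx=+2,dy=-4->D; (1,4):dx=+1,dy=+2->C; (1,5):dx=+3,dy=+6->C
  (1,6):dx=+6,dy=+3->C; (1,7):dx=+5,dy=+10->C; (1,8):dx=-2,dy=+8->D; (1,9):dx=-5,dy=-7->C
  (1,10):dx=-1,dy=-3->C; (2,3):dx=+8,dy=+4->C; (2,4):dx=+7,dy=+10->C; (2,5):dx=+9,dy=+14->C
  (2,6):dx=+12,dy=+11->C; (2,7):dx=+11,dy=+18->C; (2,8):dx=+4,dy=+16->C; (2,9):dx=+1,dy=+1->C
  (2,10):dx=+5,dy=+5->C; (3,4):dx=-1,dy=+6->D; (3,5):dx=+1,dy=+10->C; (3,6):dx=+4,dy=+7->C
  (3,7):dx=+3,dy=+14->C; (3,8):dx=-4,dy=+12->D; (3,9):dx=-7,dy=-3->C; (3,10):dx=-3,dy=+1->D
  (4,5):dx=+2,dy=+4->C; (4,6):dx=+5,dy=+1->C; (4,7):dx=+4,dy=+8->C; (4,8):dx=-3,dy=+6->D
  (4,9):dx=-6,dy=-9->C; (4,10):dx=-2,dy=-5->C; (5,6):dx=+3,dy=-3->D; (5,7):dx=+2,dy=+4->C
  (5,8):dx=-5,dy=+2->D; (5,9):dx=-8,dy=-13->C; (5,10):dx=-4,dy=-9->C; (6,7):dx=-1,dy=+7->D
  (6,8):dx=-8,dy=+5->D; (6,9):dx=-11,dy=-10->C; (6,10):dx=-7,dy=-6->C; (7,8):dx=-7,dy=-2->C
  (7,9):dx=-10,dy=-17->C; (7,10):dx=-6,dy=-13->C; (8,9):dx=-3,dy=-15->C; (8,10):dx=+1,dy=-11->D
  (9,10):dx=+4,dy=+4->C
Step 2: C = 34, D = 11, total pairs = 45.
Step 3: tau = (C - D)/(n(n-1)/2) = (34 - 11)/45 = 0.511111.
Step 4: Exact two-sided p-value (enumerate n! = 3628800 permutations of y under H0): p = 0.046623.
Step 5: alpha = 0.05. reject H0.

tau_b = 0.5111 (C=34, D=11), p = 0.046623, reject H0.


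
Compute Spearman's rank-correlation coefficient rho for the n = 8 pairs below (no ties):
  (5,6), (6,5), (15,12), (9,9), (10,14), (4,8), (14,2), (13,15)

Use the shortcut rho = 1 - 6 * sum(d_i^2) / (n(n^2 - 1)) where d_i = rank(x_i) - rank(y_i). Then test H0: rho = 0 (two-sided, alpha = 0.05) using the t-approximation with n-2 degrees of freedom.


Step 1: Rank x and y separately (midranks; no ties here).
rank(x): 5->2, 6->3, 15->8, 9->4, 10->5, 4->1, 14->7, 13->6
rank(y): 6->3, 5->2, 12->6, 9->5, 14->7, 8->4, 2->1, 15->8
Step 2: d_i = R_x(i) - R_y(i); compute d_i^2.
  (2-3)^2=1, (3-2)^2=1, (8-6)^2=4, (4-5)^2=1, (5-7)^2=4, (1-4)^2=9, (7-1)^2=36, (6-8)^2=4
sum(d^2) = 60.
Step 3: rho = 1 - 6*60 / (8*(8^2 - 1)) = 1 - 360/504 = 0.285714.
Step 4: Under H0, t = rho * sqrt((n-2)/(1-rho^2)) = 0.7303 ~ t(6).
Step 5: Two-sided p-value from the t-distribution with 6 df = 0.492726.
Step 6: alpha = 0.05. fail to reject H0.

rho = 0.2857, p = 0.492726, fail to reject H0 at alpha = 0.05.


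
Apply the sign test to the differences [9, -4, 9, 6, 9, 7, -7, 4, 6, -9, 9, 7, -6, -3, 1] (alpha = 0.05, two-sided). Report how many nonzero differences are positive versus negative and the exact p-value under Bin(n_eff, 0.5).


Step 1: Discard zero differences. Original n = 15; n_eff = number of nonzero differences = 15.
Nonzero differences (with sign): +9, -4, +9, +6, +9, +7, -7, +4, +6, -9, +9, +7, -6, -3, +1
Step 2: Count signs: positive = 10, negative = 5.
Step 3: Under H0: P(positive) = 0.5, so the number of positives S ~ Bin(15, 0.5).
Step 4: Two-sided exact p-value = sum of Bin(15,0.5) probabilities at or below the observed probability = 0.301758.
Step 5: alpha = 0.05. fail to reject H0.

n_eff = 15, pos = 10, neg = 5, p = 0.301758, fail to reject H0.


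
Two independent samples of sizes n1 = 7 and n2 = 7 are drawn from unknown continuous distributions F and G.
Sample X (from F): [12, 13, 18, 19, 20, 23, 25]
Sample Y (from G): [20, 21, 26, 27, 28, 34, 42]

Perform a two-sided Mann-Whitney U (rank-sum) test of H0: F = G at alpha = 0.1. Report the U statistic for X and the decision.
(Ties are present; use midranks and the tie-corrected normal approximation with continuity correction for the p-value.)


Step 1: Combine and sort all 14 observations; assign midranks.
sorted (value, group): (12,X), (13,X), (18,X), (19,X), (20,X), (20,Y), (21,Y), (23,X), (25,X), (26,Y), (27,Y), (28,Y), (34,Y), (42,Y)
ranks: 12->1, 13->2, 18->3, 19->4, 20->5.5, 20->5.5, 21->7, 23->8, 25->9, 26->10, 27->11, 28->12, 34->13, 42->14
Step 2: Rank sum for X: R1 = 1 + 2 + 3 + 4 + 5.5 + 8 + 9 = 32.5.
Step 3: U_X = R1 - n1(n1+1)/2 = 32.5 - 7*8/2 = 32.5 - 28 = 4.5.
       U_Y = n1*n2 - U_X = 49 - 4.5 = 44.5.
Step 4: Ties are present, so use the tie-corrected normal approximation (with continuity correction) for the p-value.
Step 5: p-value = 0.012618; compare to alpha = 0.1. reject H0.

U_X = 4.5, p = 0.012618, reject H0 at alpha = 0.1.


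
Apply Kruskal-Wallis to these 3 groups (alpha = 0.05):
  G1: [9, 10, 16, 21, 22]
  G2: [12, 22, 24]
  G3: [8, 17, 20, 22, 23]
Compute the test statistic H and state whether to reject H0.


Step 1: Combine all N = 13 observations and assign midranks.
sorted (value, group, rank): (8,G3,1), (9,G1,2), (10,G1,3), (12,G2,4), (16,G1,5), (17,G3,6), (20,G3,7), (21,G1,8), (22,G1,10), (22,G2,10), (22,G3,10), (23,G3,12), (24,G2,13)
Step 2: Sum ranks within each group.
R_1 = 28 (n_1 = 5)
R_2 = 27 (n_2 = 3)
R_3 = 36 (n_3 = 5)
Step 3: H = 12/(N(N+1)) * sum(R_i^2/n_i) - 3(N+1)
     = 12/(13*14) * (28^2/5 + 27^2/3 + 36^2/5) - 3*14
     = 0.065934 * 659 - 42
     = 1.450549.
Step 4: Ties present; correction factor C = 1 - 24/(13^3 - 13) = 0.989011. Corrected H = 1.450549 / 0.989011 = 1.466667.
Step 5: Under H0, H ~ chi^2(2); p-value = 0.480305.
Step 6: alpha = 0.05. fail to reject H0.

H = 1.4667, df = 2, p = 0.480305, fail to reject H0.


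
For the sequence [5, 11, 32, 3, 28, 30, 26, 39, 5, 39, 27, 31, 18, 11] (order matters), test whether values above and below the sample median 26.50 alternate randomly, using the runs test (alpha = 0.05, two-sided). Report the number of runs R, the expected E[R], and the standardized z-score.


Step 1: Compute median = 26.50; label A = above, B = below.
Labels in order: BBABAABABAAABB  (n_A = 7, n_B = 7)
Step 2: Count runs R = 9.
Step 3: Under H0 (random ordering), E[R] = 2*n_A*n_B/(n_A+n_B) + 1 = 2*7*7/14 + 1 = 8.0000.
        Var[R] = 2*n_A*n_B*(2*n_A*n_B - n_A - n_B) / ((n_A+n_B)^2 * (n_A+n_B-1)) = 8232/2548 = 3.2308.
        SD[R] = 1.7974.
Step 4: Continuity-corrected z = (R - 0.5 - E[R]) / SD[R] = (9 - 0.5 - 8.0000) / 1.7974 = 0.2782.
Step 5: Two-sided p-value via normal approximation = 2*(1 - Phi(|z|)) = 0.780879.
Step 6: alpha = 0.05. fail to reject H0.

R = 9, z = 0.2782, p = 0.780879, fail to reject H0.


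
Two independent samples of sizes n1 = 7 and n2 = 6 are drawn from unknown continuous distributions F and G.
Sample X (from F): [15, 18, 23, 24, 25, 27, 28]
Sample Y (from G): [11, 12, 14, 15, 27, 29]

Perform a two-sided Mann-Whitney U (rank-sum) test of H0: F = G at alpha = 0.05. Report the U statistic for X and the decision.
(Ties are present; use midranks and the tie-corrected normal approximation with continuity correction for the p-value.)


Step 1: Combine and sort all 13 observations; assign midranks.
sorted (value, group): (11,Y), (12,Y), (14,Y), (15,X), (15,Y), (18,X), (23,X), (24,X), (25,X), (27,X), (27,Y), (28,X), (29,Y)
ranks: 11->1, 12->2, 14->3, 15->4.5, 15->4.5, 18->6, 23->7, 24->8, 25->9, 27->10.5, 27->10.5, 28->12, 29->13
Step 2: Rank sum for X: R1 = 4.5 + 6 + 7 + 8 + 9 + 10.5 + 12 = 57.
Step 3: U_X = R1 - n1(n1+1)/2 = 57 - 7*8/2 = 57 - 28 = 29.
       U_Y = n1*n2 - U_X = 42 - 29 = 13.
Step 4: Ties are present, so use the tie-corrected normal approximation (with continuity correction) for the p-value.
Step 5: p-value = 0.282651; compare to alpha = 0.05. fail to reject H0.

U_X = 29, p = 0.282651, fail to reject H0 at alpha = 0.05.


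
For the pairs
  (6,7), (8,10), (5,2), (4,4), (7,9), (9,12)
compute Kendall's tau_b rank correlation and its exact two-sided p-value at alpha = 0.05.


Step 1: Enumerate the 15 unordered pairs (i,j) with i<j and classify each by sign(x_j-x_i) * sign(y_j-y_i).
  (1,2):dx=+2,dy=+3->C; (1,3):dx=-1,dy=-5->C; (1,4):dx=-2,dy=-3->C; (1,5):dx=+1,dy=+2->C
  (1,6):dx=+3,dy=+5->C; (2,3):dx=-3,dy=-8->C; (2,4):dx=-4,dy=-6->C; (2,5):dx=-1,dy=-1->C
  (2,6):dx=+1,dy=+2->C; (3,4):dx=-1,dy=+2->D; (3,5):dx=+2,dy=+7->C; (3,6):dx=+4,dy=+10->C
  (4,5):dx=+3,dy=+5->C; (4,6):dx=+5,dy=+8->C; (5,6):dx=+2,dy=+3->C
Step 2: C = 14, D = 1, total pairs = 15.
Step 3: tau = (C - D)/(n(n-1)/2) = (14 - 1)/15 = 0.866667.
Step 4: Exact two-sided p-value (enumerate n! = 720 permutations of y under H0): p = 0.016667.
Step 5: alpha = 0.05. reject H0.

tau_b = 0.8667 (C=14, D=1), p = 0.016667, reject H0.


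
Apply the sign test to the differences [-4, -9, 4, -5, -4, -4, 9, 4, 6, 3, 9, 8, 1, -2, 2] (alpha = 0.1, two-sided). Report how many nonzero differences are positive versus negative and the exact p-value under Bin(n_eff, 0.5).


Step 1: Discard zero differences. Original n = 15; n_eff = number of nonzero differences = 15.
Nonzero differences (with sign): -4, -9, +4, -5, -4, -4, +9, +4, +6, +3, +9, +8, +1, -2, +2
Step 2: Count signs: positive = 9, negative = 6.
Step 3: Under H0: P(positive) = 0.5, so the number of positives S ~ Bin(15, 0.5).
Step 4: Two-sided exact p-value = sum of Bin(15,0.5) probabilities at or below the observed probability = 0.607239.
Step 5: alpha = 0.1. fail to reject H0.

n_eff = 15, pos = 9, neg = 6, p = 0.607239, fail to reject H0.


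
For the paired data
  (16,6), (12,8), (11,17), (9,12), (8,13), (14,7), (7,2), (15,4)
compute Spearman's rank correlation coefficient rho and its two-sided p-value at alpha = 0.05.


Step 1: Rank x and y separately (midranks; no ties here).
rank(x): 16->8, 12->5, 11->4, 9->3, 8->2, 14->6, 7->1, 15->7
rank(y): 6->3, 8->5, 17->8, 12->6, 13->7, 7->4, 2->1, 4->2
Step 2: d_i = R_x(i) - R_y(i); compute d_i^2.
  (8-3)^2=25, (5-5)^2=0, (4-8)^2=16, (3-6)^2=9, (2-7)^2=25, (6-4)^2=4, (1-1)^2=0, (7-2)^2=25
sum(d^2) = 104.
Step 3: rho = 1 - 6*104 / (8*(8^2 - 1)) = 1 - 624/504 = -0.238095.
Step 4: Under H0, t = rho * sqrt((n-2)/(1-rho^2)) = -0.6005 ~ t(6).
Step 5: Two-sided p-value from the t-distribution with 6 df = 0.570156.
Step 6: alpha = 0.05. fail to reject H0.

rho = -0.2381, p = 0.570156, fail to reject H0 at alpha = 0.05.


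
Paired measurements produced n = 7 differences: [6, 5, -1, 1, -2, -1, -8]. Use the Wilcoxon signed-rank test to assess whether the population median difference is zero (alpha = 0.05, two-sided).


Step 1: Drop any zero differences (none here) and take |d_i|.
|d| = [6, 5, 1, 1, 2, 1, 8]
Step 2: Midrank |d_i| (ties get averaged ranks).
ranks: |6|->6, |5|->5, |1|->2, |1|->2, |2|->4, |1|->2, |8|->7
Step 3: Attach original signs; sum ranks with positive sign and with negative sign.
W+ = 6 + 5 + 2 = 13
W- = 2 + 4 + 2 + 7 = 15
(Check: W+ + W- = 28 should equal n(n+1)/2 = 28.)
Step 4: Test statistic W = min(W+, W-) = 13.
Step 5: Ties in |d|, so use the tie-corrected normal approximation.
        E[W] = n(n+1)/4 = 7*8/4 = 14.
        Tie groups: |d|=1 (t=3); sum(t^3 - t) = 24.
        Var[W] = n(n+1)(2n+1)/24 - sum(t^3-t)/48 = 840/24 - 24/48 = 34.5.
        z = (W - E[W]) / sqrt(Var[W]) = (13 - 14) / 5.8737 = -0.1703.
        Two-sided p = 2*Phi(z) = 0.864813.
Step 6: alpha = 0.05. fail to reject H0.

W+ = 13, W- = 15, W = min = 13, p = 0.864813, fail to reject H0.


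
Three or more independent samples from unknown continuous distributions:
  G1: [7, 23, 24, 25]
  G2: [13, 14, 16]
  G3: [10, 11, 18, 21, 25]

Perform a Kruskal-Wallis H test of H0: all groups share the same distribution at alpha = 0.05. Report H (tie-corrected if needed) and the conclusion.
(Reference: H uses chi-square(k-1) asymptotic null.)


Step 1: Combine all N = 12 observations and assign midranks.
sorted (value, group, rank): (7,G1,1), (10,G3,2), (11,G3,3), (13,G2,4), (14,G2,5), (16,G2,6), (18,G3,7), (21,G3,8), (23,G1,9), (24,G1,10), (25,G1,11.5), (25,G3,11.5)
Step 2: Sum ranks within each group.
R_1 = 31.5 (n_1 = 4)
R_2 = 15 (n_2 = 3)
R_3 = 31.5 (n_3 = 5)
Step 3: H = 12/(N(N+1)) * sum(R_i^2/n_i) - 3(N+1)
     = 12/(12*13) * (31.5^2/4 + 15^2/3 + 31.5^2/5) - 3*13
     = 0.076923 * 521.513 - 39
     = 1.116346.
Step 4: Ties present; correction factor C = 1 - 6/(12^3 - 12) = 0.996503. Corrected H = 1.116346 / 0.996503 = 1.120263.
Step 5: Under H0, H ~ chi^2(2); p-value = 0.571134.
Step 6: alpha = 0.05. fail to reject H0.

H = 1.1203, df = 2, p = 0.571134, fail to reject H0.


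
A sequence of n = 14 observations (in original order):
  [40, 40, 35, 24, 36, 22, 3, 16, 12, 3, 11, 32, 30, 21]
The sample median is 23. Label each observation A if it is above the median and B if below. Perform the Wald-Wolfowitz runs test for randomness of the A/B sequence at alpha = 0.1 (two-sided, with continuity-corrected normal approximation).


Step 1: Compute median = 23; label A = above, B = below.
Labels in order: AAAAABBBBBBAAB  (n_A = 7, n_B = 7)
Step 2: Count runs R = 4.
Step 3: Under H0 (random ordering), E[R] = 2*n_A*n_B/(n_A+n_B) + 1 = 2*7*7/14 + 1 = 8.0000.
        Var[R] = 2*n_A*n_B*(2*n_A*n_B - n_A - n_B) / ((n_A+n_B)^2 * (n_A+n_B-1)) = 8232/2548 = 3.2308.
        SD[R] = 1.7974.
Step 4: Continuity-corrected z = (R + 0.5 - E[R]) / SD[R] = (4 + 0.5 - 8.0000) / 1.7974 = -1.9472.
Step 5: Two-sided p-value via normal approximation = 2*(1 - Phi(|z|)) = 0.051508.
Step 6: alpha = 0.1. reject H0.

R = 4, z = -1.9472, p = 0.051508, reject H0.


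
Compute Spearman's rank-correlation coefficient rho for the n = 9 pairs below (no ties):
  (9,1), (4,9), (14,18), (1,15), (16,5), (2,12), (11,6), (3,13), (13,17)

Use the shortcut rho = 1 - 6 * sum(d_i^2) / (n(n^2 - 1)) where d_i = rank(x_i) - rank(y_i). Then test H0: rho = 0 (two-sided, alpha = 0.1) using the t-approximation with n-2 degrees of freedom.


Step 1: Rank x and y separately (midranks; no ties here).
rank(x): 9->5, 4->4, 14->8, 1->1, 16->9, 2->2, 11->6, 3->3, 13->7
rank(y): 1->1, 9->4, 18->9, 15->7, 5->2, 12->5, 6->3, 13->6, 17->8
Step 2: d_i = R_x(i) - R_y(i); compute d_i^2.
  (5-1)^2=16, (4-4)^2=0, (8-9)^2=1, (1-7)^2=36, (9-2)^2=49, (2-5)^2=9, (6-3)^2=9, (3-6)^2=9, (7-8)^2=1
sum(d^2) = 130.
Step 3: rho = 1 - 6*130 / (9*(9^2 - 1)) = 1 - 780/720 = -0.083333.
Step 4: Under H0, t = rho * sqrt((n-2)/(1-rho^2)) = -0.2212 ~ t(7).
Step 5: Two-sided p-value from the t-distribution with 7 df = 0.831214.
Step 6: alpha = 0.1. fail to reject H0.

rho = -0.0833, p = 0.831214, fail to reject H0 at alpha = 0.1.


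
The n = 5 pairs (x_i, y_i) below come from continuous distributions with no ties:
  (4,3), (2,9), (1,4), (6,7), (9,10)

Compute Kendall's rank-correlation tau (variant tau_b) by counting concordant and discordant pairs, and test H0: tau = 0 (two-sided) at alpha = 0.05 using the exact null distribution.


Step 1: Enumerate the 10 unordered pairs (i,j) with i<j and classify each by sign(x_j-x_i) * sign(y_j-y_i).
  (1,2):dx=-2,dy=+6->D; (1,3):dx=-3,dy=+1->D; (1,4):dx=+2,dy=+4->C; (1,5):dx=+5,dy=+7->C
  (2,3):dx=-1,dy=-5->C; (2,4):dx=+4,dy=-2->D; (2,5):dx=+7,dy=+1->C; (3,4):dx=+5,dy=+3->C
  (3,5):dx=+8,dy=+6->C; (4,5):dx=+3,dy=+3->C
Step 2: C = 7, D = 3, total pairs = 10.
Step 3: tau = (C - D)/(n(n-1)/2) = (7 - 3)/10 = 0.400000.
Step 4: Exact two-sided p-value (enumerate n! = 120 permutations of y under H0): p = 0.483333.
Step 5: alpha = 0.05. fail to reject H0.

tau_b = 0.4000 (C=7, D=3), p = 0.483333, fail to reject H0.


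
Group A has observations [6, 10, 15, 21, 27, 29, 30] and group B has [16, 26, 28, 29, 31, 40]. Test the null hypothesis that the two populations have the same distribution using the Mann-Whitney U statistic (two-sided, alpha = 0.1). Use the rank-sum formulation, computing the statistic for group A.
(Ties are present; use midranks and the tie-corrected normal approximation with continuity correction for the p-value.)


Step 1: Combine and sort all 13 observations; assign midranks.
sorted (value, group): (6,X), (10,X), (15,X), (16,Y), (21,X), (26,Y), (27,X), (28,Y), (29,X), (29,Y), (30,X), (31,Y), (40,Y)
ranks: 6->1, 10->2, 15->3, 16->4, 21->5, 26->6, 27->7, 28->8, 29->9.5, 29->9.5, 30->11, 31->12, 40->13
Step 2: Rank sum for X: R1 = 1 + 2 + 3 + 5 + 7 + 9.5 + 11 = 38.5.
Step 3: U_X = R1 - n1(n1+1)/2 = 38.5 - 7*8/2 = 38.5 - 28 = 10.5.
       U_Y = n1*n2 - U_X = 42 - 10.5 = 31.5.
Step 4: Ties are present, so use the tie-corrected normal approximation (with continuity correction) for the p-value.
Step 5: p-value = 0.152563; compare to alpha = 0.1. fail to reject H0.

U_X = 10.5, p = 0.152563, fail to reject H0 at alpha = 0.1.


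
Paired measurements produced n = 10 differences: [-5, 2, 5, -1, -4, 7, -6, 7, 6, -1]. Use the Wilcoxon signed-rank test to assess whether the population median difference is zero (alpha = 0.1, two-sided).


Step 1: Drop any zero differences (none here) and take |d_i|.
|d| = [5, 2, 5, 1, 4, 7, 6, 7, 6, 1]
Step 2: Midrank |d_i| (ties get averaged ranks).
ranks: |5|->5.5, |2|->3, |5|->5.5, |1|->1.5, |4|->4, |7|->9.5, |6|->7.5, |7|->9.5, |6|->7.5, |1|->1.5
Step 3: Attach original signs; sum ranks with positive sign and with negative sign.
W+ = 3 + 5.5 + 9.5 + 9.5 + 7.5 = 35
W- = 5.5 + 1.5 + 4 + 7.5 + 1.5 = 20
(Check: W+ + W- = 55 should equal n(n+1)/2 = 55.)
Step 4: Test statistic W = min(W+, W-) = 20.
Step 5: Ties in |d|, so use the tie-corrected normal approximation.
        E[W] = n(n+1)/4 = 10*11/4 = 27.5.
        Tie groups: |d|=1 (t=2), |d|=5 (t=2), |d|=6 (t=2), |d|=7 (t=2); sum(t^3 - t) = 24.
        Var[W] = n(n+1)(2n+1)/24 - sum(t^3-t)/48 = 2310/24 - 24/48 = 95.75.
        z = (W - E[W]) / sqrt(Var[W]) = (20 - 27.5) / 9.7852 = -0.7665.
        Two-sided p = 2*Phi(z) = 0.443400.
Step 6: alpha = 0.1. fail to reject H0.

W+ = 35, W- = 20, W = min = 20, p = 0.443400, fail to reject H0.


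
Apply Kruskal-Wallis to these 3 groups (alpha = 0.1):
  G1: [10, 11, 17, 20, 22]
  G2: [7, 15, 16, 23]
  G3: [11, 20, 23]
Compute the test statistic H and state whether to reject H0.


Step 1: Combine all N = 12 observations and assign midranks.
sorted (value, group, rank): (7,G2,1), (10,G1,2), (11,G1,3.5), (11,G3,3.5), (15,G2,5), (16,G2,6), (17,G1,7), (20,G1,8.5), (20,G3,8.5), (22,G1,10), (23,G2,11.5), (23,G3,11.5)
Step 2: Sum ranks within each group.
R_1 = 31 (n_1 = 5)
R_2 = 23.5 (n_2 = 4)
R_3 = 23.5 (n_3 = 3)
Step 3: H = 12/(N(N+1)) * sum(R_i^2/n_i) - 3(N+1)
     = 12/(12*13) * (31^2/5 + 23.5^2/4 + 23.5^2/3) - 3*13
     = 0.076923 * 514.346 - 39
     = 0.565064.
Step 4: Ties present; correction factor C = 1 - 18/(12^3 - 12) = 0.989510. Corrected H = 0.565064 / 0.989510 = 0.571054.
Step 5: Under H0, H ~ chi^2(2); p-value = 0.751618.
Step 6: alpha = 0.1. fail to reject H0.

H = 0.5711, df = 2, p = 0.751618, fail to reject H0.


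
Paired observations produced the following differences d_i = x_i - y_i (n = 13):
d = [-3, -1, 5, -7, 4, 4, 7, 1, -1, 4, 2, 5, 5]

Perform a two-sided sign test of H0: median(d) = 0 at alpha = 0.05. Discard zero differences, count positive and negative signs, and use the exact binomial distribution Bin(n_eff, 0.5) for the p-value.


Step 1: Discard zero differences. Original n = 13; n_eff = number of nonzero differences = 13.
Nonzero differences (with sign): -3, -1, +5, -7, +4, +4, +7, +1, -1, +4, +2, +5, +5
Step 2: Count signs: positive = 9, negative = 4.
Step 3: Under H0: P(positive) = 0.5, so the number of positives S ~ Bin(13, 0.5).
Step 4: Two-sided exact p-value = sum of Bin(13,0.5) probabilities at or below the observed probability = 0.266846.
Step 5: alpha = 0.05. fail to reject H0.

n_eff = 13, pos = 9, neg = 4, p = 0.266846, fail to reject H0.


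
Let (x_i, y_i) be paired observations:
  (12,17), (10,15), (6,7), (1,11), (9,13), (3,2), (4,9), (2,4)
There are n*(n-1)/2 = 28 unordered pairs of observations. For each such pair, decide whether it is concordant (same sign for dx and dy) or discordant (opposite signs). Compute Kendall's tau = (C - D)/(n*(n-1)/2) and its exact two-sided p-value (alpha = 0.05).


Step 1: Enumerate the 28 unordered pairs (i,j) with i<j and classify each by sign(x_j-x_i) * sign(y_j-y_i).
  (1,2):dx=-2,dy=-2->C; (1,3):dx=-6,dy=-10->C; (1,4):dx=-11,dy=-6->C; (1,5):dx=-3,dy=-4->C
  (1,6):dx=-9,dy=-15->C; (1,7):dx=-8,dy=-8->C; (1,8):dx=-10,dy=-13->C; (2,3):dx=-4,dy=-8->C
  (2,4):dx=-9,dy=-4->C; (2,5):dx=-1,dy=-2->C; (2,6):dx=-7,dy=-13->C; (2,7):dx=-6,dy=-6->C
  (2,8):dx=-8,dy=-11->C; (3,4):dx=-5,dy=+4->D; (3,5):dx=+3,dy=+6->C; (3,6):dx=-3,dy=-5->C
  (3,7):dx=-2,dy=+2->D; (3,8):dx=-4,dy=-3->C; (4,5):dx=+8,dy=+2->C; (4,6):dx=+2,dy=-9->D
  (4,7):dx=+3,dy=-2->D; (4,8):dx=+1,dy=-7->D; (5,6):dx=-6,dy=-11->C; (5,7):dx=-5,dy=-4->C
  (5,8):dx=-7,dy=-9->C; (6,7):dx=+1,dy=+7->C; (6,8):dx=-1,dy=+2->D; (7,8):dx=-2,dy=-5->C
Step 2: C = 22, D = 6, total pairs = 28.
Step 3: tau = (C - D)/(n(n-1)/2) = (22 - 6)/28 = 0.571429.
Step 4: Exact two-sided p-value (enumerate n! = 40320 permutations of y under H0): p = 0.061012.
Step 5: alpha = 0.05. fail to reject H0.

tau_b = 0.5714 (C=22, D=6), p = 0.061012, fail to reject H0.


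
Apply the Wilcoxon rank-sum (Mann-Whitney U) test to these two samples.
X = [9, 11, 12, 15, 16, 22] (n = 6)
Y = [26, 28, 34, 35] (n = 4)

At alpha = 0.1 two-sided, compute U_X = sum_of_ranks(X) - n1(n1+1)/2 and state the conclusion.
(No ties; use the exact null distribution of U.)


Step 1: Combine and sort all 10 observations; assign midranks.
sorted (value, group): (9,X), (11,X), (12,X), (15,X), (16,X), (22,X), (26,Y), (28,Y), (34,Y), (35,Y)
ranks: 9->1, 11->2, 12->3, 15->4, 16->5, 22->6, 26->7, 28->8, 34->9, 35->10
Step 2: Rank sum for X: R1 = 1 + 2 + 3 + 4 + 5 + 6 = 21.
Step 3: U_X = R1 - n1(n1+1)/2 = 21 - 6*7/2 = 21 - 21 = 0.
       U_Y = n1*n2 - U_X = 24 - 0 = 24.
Step 4: No ties, so the exact null distribution of U (based on enumerating the C(10,6) = 210 equally likely rank assignments) gives the two-sided p-value.
Step 5: p-value = 0.009524; compare to alpha = 0.1. reject H0.

U_X = 0, p = 0.009524, reject H0 at alpha = 0.1.


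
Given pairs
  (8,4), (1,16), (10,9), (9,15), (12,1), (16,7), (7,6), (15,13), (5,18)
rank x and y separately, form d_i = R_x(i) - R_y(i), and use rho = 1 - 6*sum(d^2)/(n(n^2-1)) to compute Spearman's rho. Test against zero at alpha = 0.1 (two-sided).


Step 1: Rank x and y separately (midranks; no ties here).
rank(x): 8->4, 1->1, 10->6, 9->5, 12->7, 16->9, 7->3, 15->8, 5->2
rank(y): 4->2, 16->8, 9->5, 15->7, 1->1, 7->4, 6->3, 13->6, 18->9
Step 2: d_i = R_x(i) - R_y(i); compute d_i^2.
  (4-2)^2=4, (1-8)^2=49, (6-5)^2=1, (5-7)^2=4, (7-1)^2=36, (9-4)^2=25, (3-3)^2=0, (8-6)^2=4, (2-9)^2=49
sum(d^2) = 172.
Step 3: rho = 1 - 6*172 / (9*(9^2 - 1)) = 1 - 1032/720 = -0.433333.
Step 4: Under H0, t = rho * sqrt((n-2)/(1-rho^2)) = -1.2721 ~ t(7).
Step 5: Two-sided p-value from the t-distribution with 7 df = 0.243952.
Step 6: alpha = 0.1. fail to reject H0.

rho = -0.4333, p = 0.243952, fail to reject H0 at alpha = 0.1.


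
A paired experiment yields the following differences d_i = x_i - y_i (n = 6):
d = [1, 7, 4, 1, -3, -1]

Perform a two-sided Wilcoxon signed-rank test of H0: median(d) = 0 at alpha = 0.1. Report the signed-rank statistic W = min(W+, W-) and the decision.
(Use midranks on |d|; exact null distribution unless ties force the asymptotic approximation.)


Step 1: Drop any zero differences (none here) and take |d_i|.
|d| = [1, 7, 4, 1, 3, 1]
Step 2: Midrank |d_i| (ties get averaged ranks).
ranks: |1|->2, |7|->6, |4|->5, |1|->2, |3|->4, |1|->2
Step 3: Attach original signs; sum ranks with positive sign and with negative sign.
W+ = 2 + 6 + 5 + 2 = 15
W- = 4 + 2 = 6
(Check: W+ + W- = 21 should equal n(n+1)/2 = 21.)
Step 4: Test statistic W = min(W+, W-) = 6.
Step 5: Ties in |d|, so use the tie-corrected normal approximation.
        E[W] = n(n+1)/4 = 6*7/4 = 10.5.
        Tie groups: |d|=1 (t=3); sum(t^3 - t) = 24.
        Var[W] = n(n+1)(2n+1)/24 - sum(t^3-t)/48 = 546/24 - 24/48 = 22.25.
        z = (W - E[W]) / sqrt(Var[W]) = (6 - 10.5) / 4.7170 = -0.9540.
        Two-sided p = 2*Phi(z) = 0.340085.
Step 6: alpha = 0.1. fail to reject H0.

W+ = 15, W- = 6, W = min = 6, p = 0.340085, fail to reject H0.


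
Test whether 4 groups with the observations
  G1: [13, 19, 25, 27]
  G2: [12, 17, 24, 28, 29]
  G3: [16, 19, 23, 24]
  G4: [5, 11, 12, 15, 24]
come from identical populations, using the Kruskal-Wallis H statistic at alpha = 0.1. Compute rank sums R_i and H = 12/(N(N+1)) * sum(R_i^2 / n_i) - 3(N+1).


Step 1: Combine all N = 18 observations and assign midranks.
sorted (value, group, rank): (5,G4,1), (11,G4,2), (12,G2,3.5), (12,G4,3.5), (13,G1,5), (15,G4,6), (16,G3,7), (17,G2,8), (19,G1,9.5), (19,G3,9.5), (23,G3,11), (24,G2,13), (24,G3,13), (24,G4,13), (25,G1,15), (27,G1,16), (28,G2,17), (29,G2,18)
Step 2: Sum ranks within each group.
R_1 = 45.5 (n_1 = 4)
R_2 = 59.5 (n_2 = 5)
R_3 = 40.5 (n_3 = 4)
R_4 = 25.5 (n_4 = 5)
Step 3: H = 12/(N(N+1)) * sum(R_i^2/n_i) - 3(N+1)
     = 12/(18*19) * (45.5^2/4 + 59.5^2/5 + 40.5^2/4 + 25.5^2/5) - 3*19
     = 0.035088 * 1765.72 - 57
     = 4.955263.
Step 4: Ties present; correction factor C = 1 - 36/(18^3 - 18) = 0.993808. Corrected H = 4.955263 / 0.993808 = 4.986137.
Step 5: Under H0, H ~ chi^2(3); p-value = 0.172815.
Step 6: alpha = 0.1. fail to reject H0.

H = 4.9861, df = 3, p = 0.172815, fail to reject H0.


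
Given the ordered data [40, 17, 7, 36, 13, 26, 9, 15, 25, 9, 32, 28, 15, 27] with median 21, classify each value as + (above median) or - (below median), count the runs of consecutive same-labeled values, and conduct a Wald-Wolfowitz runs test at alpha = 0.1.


Step 1: Compute median = 21; label A = above, B = below.
Labels in order: ABBABABBABAABA  (n_A = 7, n_B = 7)
Step 2: Count runs R = 11.
Step 3: Under H0 (random ordering), E[R] = 2*n_A*n_B/(n_A+n_B) + 1 = 2*7*7/14 + 1 = 8.0000.
        Var[R] = 2*n_A*n_B*(2*n_A*n_B - n_A - n_B) / ((n_A+n_B)^2 * (n_A+n_B-1)) = 8232/2548 = 3.2308.
        SD[R] = 1.7974.
Step 4: Continuity-corrected z = (R - 0.5 - E[R]) / SD[R] = (11 - 0.5 - 8.0000) / 1.7974 = 1.3909.
Step 5: Two-sided p-value via normal approximation = 2*(1 - Phi(|z|)) = 0.164264.
Step 6: alpha = 0.1. fail to reject H0.

R = 11, z = 1.3909, p = 0.164264, fail to reject H0.


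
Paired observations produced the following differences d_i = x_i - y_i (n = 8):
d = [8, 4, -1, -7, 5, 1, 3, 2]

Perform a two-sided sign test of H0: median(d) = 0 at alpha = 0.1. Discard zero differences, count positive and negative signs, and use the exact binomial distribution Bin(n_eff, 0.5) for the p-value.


Step 1: Discard zero differences. Original n = 8; n_eff = number of nonzero differences = 8.
Nonzero differences (with sign): +8, +4, -1, -7, +5, +1, +3, +2
Step 2: Count signs: positive = 6, negative = 2.
Step 3: Under H0: P(positive) = 0.5, so the number of positives S ~ Bin(8, 0.5).
Step 4: Two-sided exact p-value = sum of Bin(8,0.5) probabilities at or below the observed probability = 0.289062.
Step 5: alpha = 0.1. fail to reject H0.

n_eff = 8, pos = 6, neg = 2, p = 0.289062, fail to reject H0.
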